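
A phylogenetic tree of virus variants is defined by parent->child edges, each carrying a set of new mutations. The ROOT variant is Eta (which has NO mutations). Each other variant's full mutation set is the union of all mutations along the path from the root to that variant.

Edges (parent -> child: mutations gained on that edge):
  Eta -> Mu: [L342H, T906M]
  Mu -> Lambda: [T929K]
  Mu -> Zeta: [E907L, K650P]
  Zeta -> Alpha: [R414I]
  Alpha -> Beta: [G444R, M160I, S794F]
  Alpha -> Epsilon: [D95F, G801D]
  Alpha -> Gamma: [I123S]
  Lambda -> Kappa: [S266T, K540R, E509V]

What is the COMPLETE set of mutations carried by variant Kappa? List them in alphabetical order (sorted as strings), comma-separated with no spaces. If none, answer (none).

Answer: E509V,K540R,L342H,S266T,T906M,T929K

Derivation:
At Eta: gained [] -> total []
At Mu: gained ['L342H', 'T906M'] -> total ['L342H', 'T906M']
At Lambda: gained ['T929K'] -> total ['L342H', 'T906M', 'T929K']
At Kappa: gained ['S266T', 'K540R', 'E509V'] -> total ['E509V', 'K540R', 'L342H', 'S266T', 'T906M', 'T929K']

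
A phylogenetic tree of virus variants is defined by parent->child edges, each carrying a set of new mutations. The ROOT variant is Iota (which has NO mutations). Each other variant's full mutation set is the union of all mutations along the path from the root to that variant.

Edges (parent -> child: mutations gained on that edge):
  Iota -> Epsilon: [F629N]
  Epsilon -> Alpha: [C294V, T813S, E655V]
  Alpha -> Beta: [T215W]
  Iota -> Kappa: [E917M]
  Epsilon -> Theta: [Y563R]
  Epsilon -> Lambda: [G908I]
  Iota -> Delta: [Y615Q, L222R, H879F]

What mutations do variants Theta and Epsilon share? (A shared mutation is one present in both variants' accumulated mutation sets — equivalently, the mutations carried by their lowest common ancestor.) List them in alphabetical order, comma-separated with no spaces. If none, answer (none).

Answer: F629N

Derivation:
Accumulating mutations along path to Theta:
  At Iota: gained [] -> total []
  At Epsilon: gained ['F629N'] -> total ['F629N']
  At Theta: gained ['Y563R'] -> total ['F629N', 'Y563R']
Mutations(Theta) = ['F629N', 'Y563R']
Accumulating mutations along path to Epsilon:
  At Iota: gained [] -> total []
  At Epsilon: gained ['F629N'] -> total ['F629N']
Mutations(Epsilon) = ['F629N']
Intersection: ['F629N', 'Y563R'] ∩ ['F629N'] = ['F629N']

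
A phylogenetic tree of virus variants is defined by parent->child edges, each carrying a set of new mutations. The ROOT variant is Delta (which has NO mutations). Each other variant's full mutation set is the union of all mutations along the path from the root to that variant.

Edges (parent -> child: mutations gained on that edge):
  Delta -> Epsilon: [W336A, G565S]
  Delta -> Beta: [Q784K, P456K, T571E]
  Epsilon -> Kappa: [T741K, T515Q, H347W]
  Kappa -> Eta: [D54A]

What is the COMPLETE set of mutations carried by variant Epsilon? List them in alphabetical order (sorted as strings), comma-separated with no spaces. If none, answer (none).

At Delta: gained [] -> total []
At Epsilon: gained ['W336A', 'G565S'] -> total ['G565S', 'W336A']

Answer: G565S,W336A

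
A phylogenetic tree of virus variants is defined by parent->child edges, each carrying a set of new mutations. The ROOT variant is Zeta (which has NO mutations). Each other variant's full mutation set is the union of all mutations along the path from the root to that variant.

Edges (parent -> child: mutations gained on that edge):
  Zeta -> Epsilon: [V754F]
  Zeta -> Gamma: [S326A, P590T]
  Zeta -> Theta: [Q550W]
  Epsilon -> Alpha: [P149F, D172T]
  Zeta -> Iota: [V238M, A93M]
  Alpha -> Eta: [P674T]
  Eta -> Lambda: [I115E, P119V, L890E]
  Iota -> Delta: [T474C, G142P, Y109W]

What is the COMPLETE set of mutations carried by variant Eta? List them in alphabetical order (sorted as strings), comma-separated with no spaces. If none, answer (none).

Answer: D172T,P149F,P674T,V754F

Derivation:
At Zeta: gained [] -> total []
At Epsilon: gained ['V754F'] -> total ['V754F']
At Alpha: gained ['P149F', 'D172T'] -> total ['D172T', 'P149F', 'V754F']
At Eta: gained ['P674T'] -> total ['D172T', 'P149F', 'P674T', 'V754F']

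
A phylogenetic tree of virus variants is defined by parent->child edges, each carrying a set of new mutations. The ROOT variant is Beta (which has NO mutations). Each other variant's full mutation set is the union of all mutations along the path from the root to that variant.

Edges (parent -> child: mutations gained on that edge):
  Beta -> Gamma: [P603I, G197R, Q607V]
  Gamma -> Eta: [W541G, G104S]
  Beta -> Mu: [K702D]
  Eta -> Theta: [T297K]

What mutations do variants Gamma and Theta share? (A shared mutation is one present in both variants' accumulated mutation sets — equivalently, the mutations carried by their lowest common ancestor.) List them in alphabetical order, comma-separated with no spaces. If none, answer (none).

Answer: G197R,P603I,Q607V

Derivation:
Accumulating mutations along path to Gamma:
  At Beta: gained [] -> total []
  At Gamma: gained ['P603I', 'G197R', 'Q607V'] -> total ['G197R', 'P603I', 'Q607V']
Mutations(Gamma) = ['G197R', 'P603I', 'Q607V']
Accumulating mutations along path to Theta:
  At Beta: gained [] -> total []
  At Gamma: gained ['P603I', 'G197R', 'Q607V'] -> total ['G197R', 'P603I', 'Q607V']
  At Eta: gained ['W541G', 'G104S'] -> total ['G104S', 'G197R', 'P603I', 'Q607V', 'W541G']
  At Theta: gained ['T297K'] -> total ['G104S', 'G197R', 'P603I', 'Q607V', 'T297K', 'W541G']
Mutations(Theta) = ['G104S', 'G197R', 'P603I', 'Q607V', 'T297K', 'W541G']
Intersection: ['G197R', 'P603I', 'Q607V'] ∩ ['G104S', 'G197R', 'P603I', 'Q607V', 'T297K', 'W541G'] = ['G197R', 'P603I', 'Q607V']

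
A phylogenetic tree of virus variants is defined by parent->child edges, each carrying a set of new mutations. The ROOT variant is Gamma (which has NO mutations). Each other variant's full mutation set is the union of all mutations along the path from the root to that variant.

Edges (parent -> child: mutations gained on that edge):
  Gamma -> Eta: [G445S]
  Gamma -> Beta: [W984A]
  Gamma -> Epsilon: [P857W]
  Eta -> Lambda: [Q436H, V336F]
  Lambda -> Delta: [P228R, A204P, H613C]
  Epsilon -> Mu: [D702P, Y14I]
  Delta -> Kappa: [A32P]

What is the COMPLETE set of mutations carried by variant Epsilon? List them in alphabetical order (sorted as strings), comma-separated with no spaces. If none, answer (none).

Answer: P857W

Derivation:
At Gamma: gained [] -> total []
At Epsilon: gained ['P857W'] -> total ['P857W']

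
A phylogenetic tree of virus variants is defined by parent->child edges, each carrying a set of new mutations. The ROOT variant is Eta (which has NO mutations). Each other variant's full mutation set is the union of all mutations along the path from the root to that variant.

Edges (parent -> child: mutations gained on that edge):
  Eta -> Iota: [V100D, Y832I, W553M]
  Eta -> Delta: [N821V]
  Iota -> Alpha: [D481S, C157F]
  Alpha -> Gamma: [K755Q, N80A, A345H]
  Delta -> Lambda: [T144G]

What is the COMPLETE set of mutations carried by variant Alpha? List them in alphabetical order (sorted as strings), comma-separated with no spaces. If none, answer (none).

At Eta: gained [] -> total []
At Iota: gained ['V100D', 'Y832I', 'W553M'] -> total ['V100D', 'W553M', 'Y832I']
At Alpha: gained ['D481S', 'C157F'] -> total ['C157F', 'D481S', 'V100D', 'W553M', 'Y832I']

Answer: C157F,D481S,V100D,W553M,Y832I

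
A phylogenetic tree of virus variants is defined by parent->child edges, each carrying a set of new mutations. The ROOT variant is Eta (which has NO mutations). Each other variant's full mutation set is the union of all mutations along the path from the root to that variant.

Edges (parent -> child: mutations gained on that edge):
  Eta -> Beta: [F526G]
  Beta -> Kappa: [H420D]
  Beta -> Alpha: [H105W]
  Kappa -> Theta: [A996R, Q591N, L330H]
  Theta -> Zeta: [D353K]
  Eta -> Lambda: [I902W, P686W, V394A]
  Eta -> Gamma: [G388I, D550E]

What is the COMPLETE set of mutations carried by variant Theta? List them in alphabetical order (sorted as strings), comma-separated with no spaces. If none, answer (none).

At Eta: gained [] -> total []
At Beta: gained ['F526G'] -> total ['F526G']
At Kappa: gained ['H420D'] -> total ['F526G', 'H420D']
At Theta: gained ['A996R', 'Q591N', 'L330H'] -> total ['A996R', 'F526G', 'H420D', 'L330H', 'Q591N']

Answer: A996R,F526G,H420D,L330H,Q591N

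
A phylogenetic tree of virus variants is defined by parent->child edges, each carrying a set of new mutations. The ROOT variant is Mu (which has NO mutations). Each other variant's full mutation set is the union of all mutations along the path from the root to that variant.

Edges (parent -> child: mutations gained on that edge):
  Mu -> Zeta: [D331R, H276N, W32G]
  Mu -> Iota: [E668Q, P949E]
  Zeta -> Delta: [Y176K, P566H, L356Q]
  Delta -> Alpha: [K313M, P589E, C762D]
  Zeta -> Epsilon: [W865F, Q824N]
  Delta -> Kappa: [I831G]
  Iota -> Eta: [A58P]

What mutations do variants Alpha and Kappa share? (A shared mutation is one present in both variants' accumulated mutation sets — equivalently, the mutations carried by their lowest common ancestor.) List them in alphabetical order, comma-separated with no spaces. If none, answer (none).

Answer: D331R,H276N,L356Q,P566H,W32G,Y176K

Derivation:
Accumulating mutations along path to Alpha:
  At Mu: gained [] -> total []
  At Zeta: gained ['D331R', 'H276N', 'W32G'] -> total ['D331R', 'H276N', 'W32G']
  At Delta: gained ['Y176K', 'P566H', 'L356Q'] -> total ['D331R', 'H276N', 'L356Q', 'P566H', 'W32G', 'Y176K']
  At Alpha: gained ['K313M', 'P589E', 'C762D'] -> total ['C762D', 'D331R', 'H276N', 'K313M', 'L356Q', 'P566H', 'P589E', 'W32G', 'Y176K']
Mutations(Alpha) = ['C762D', 'D331R', 'H276N', 'K313M', 'L356Q', 'P566H', 'P589E', 'W32G', 'Y176K']
Accumulating mutations along path to Kappa:
  At Mu: gained [] -> total []
  At Zeta: gained ['D331R', 'H276N', 'W32G'] -> total ['D331R', 'H276N', 'W32G']
  At Delta: gained ['Y176K', 'P566H', 'L356Q'] -> total ['D331R', 'H276N', 'L356Q', 'P566H', 'W32G', 'Y176K']
  At Kappa: gained ['I831G'] -> total ['D331R', 'H276N', 'I831G', 'L356Q', 'P566H', 'W32G', 'Y176K']
Mutations(Kappa) = ['D331R', 'H276N', 'I831G', 'L356Q', 'P566H', 'W32G', 'Y176K']
Intersection: ['C762D', 'D331R', 'H276N', 'K313M', 'L356Q', 'P566H', 'P589E', 'W32G', 'Y176K'] ∩ ['D331R', 'H276N', 'I831G', 'L356Q', 'P566H', 'W32G', 'Y176K'] = ['D331R', 'H276N', 'L356Q', 'P566H', 'W32G', 'Y176K']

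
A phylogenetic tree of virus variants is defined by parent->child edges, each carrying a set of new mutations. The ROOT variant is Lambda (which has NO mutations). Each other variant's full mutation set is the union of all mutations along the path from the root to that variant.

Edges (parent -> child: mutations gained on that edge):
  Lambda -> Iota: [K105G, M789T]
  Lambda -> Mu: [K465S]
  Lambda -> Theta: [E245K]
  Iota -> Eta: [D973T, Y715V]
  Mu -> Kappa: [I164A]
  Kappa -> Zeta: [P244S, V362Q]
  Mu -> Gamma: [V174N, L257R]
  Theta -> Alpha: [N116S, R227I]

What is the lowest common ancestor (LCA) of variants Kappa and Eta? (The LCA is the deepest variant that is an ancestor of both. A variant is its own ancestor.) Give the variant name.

Answer: Lambda

Derivation:
Path from root to Kappa: Lambda -> Mu -> Kappa
  ancestors of Kappa: {Lambda, Mu, Kappa}
Path from root to Eta: Lambda -> Iota -> Eta
  ancestors of Eta: {Lambda, Iota, Eta}
Common ancestors: {Lambda}
Walk up from Eta: Eta (not in ancestors of Kappa), Iota (not in ancestors of Kappa), Lambda (in ancestors of Kappa)
Deepest common ancestor (LCA) = Lambda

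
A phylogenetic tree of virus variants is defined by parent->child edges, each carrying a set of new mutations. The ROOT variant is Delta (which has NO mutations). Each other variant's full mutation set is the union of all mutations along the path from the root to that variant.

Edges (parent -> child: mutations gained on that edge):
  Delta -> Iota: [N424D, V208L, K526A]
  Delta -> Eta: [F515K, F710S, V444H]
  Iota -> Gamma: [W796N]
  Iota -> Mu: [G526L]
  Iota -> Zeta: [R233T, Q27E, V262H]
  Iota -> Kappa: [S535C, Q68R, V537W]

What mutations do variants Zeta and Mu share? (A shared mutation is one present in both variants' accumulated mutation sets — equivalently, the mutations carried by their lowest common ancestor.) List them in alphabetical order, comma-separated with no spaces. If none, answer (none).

Answer: K526A,N424D,V208L

Derivation:
Accumulating mutations along path to Zeta:
  At Delta: gained [] -> total []
  At Iota: gained ['N424D', 'V208L', 'K526A'] -> total ['K526A', 'N424D', 'V208L']
  At Zeta: gained ['R233T', 'Q27E', 'V262H'] -> total ['K526A', 'N424D', 'Q27E', 'R233T', 'V208L', 'V262H']
Mutations(Zeta) = ['K526A', 'N424D', 'Q27E', 'R233T', 'V208L', 'V262H']
Accumulating mutations along path to Mu:
  At Delta: gained [] -> total []
  At Iota: gained ['N424D', 'V208L', 'K526A'] -> total ['K526A', 'N424D', 'V208L']
  At Mu: gained ['G526L'] -> total ['G526L', 'K526A', 'N424D', 'V208L']
Mutations(Mu) = ['G526L', 'K526A', 'N424D', 'V208L']
Intersection: ['K526A', 'N424D', 'Q27E', 'R233T', 'V208L', 'V262H'] ∩ ['G526L', 'K526A', 'N424D', 'V208L'] = ['K526A', 'N424D', 'V208L']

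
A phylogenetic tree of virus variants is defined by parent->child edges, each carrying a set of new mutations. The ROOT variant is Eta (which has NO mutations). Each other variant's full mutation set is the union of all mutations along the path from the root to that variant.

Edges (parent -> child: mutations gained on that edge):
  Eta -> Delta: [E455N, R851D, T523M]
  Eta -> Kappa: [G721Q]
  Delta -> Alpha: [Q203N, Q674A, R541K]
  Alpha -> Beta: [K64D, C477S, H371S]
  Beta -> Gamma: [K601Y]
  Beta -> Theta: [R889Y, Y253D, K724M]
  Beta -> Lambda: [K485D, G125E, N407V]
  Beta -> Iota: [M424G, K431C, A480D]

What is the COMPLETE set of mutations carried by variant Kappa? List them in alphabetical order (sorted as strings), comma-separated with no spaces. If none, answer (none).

At Eta: gained [] -> total []
At Kappa: gained ['G721Q'] -> total ['G721Q']

Answer: G721Q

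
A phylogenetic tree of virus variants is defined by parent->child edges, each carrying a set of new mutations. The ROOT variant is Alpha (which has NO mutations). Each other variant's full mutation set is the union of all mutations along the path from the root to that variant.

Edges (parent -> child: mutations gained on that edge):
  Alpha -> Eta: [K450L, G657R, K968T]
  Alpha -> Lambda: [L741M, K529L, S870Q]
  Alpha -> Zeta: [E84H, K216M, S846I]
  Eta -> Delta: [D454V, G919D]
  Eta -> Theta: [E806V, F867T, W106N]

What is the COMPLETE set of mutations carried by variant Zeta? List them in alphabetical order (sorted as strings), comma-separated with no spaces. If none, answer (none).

Answer: E84H,K216M,S846I

Derivation:
At Alpha: gained [] -> total []
At Zeta: gained ['E84H', 'K216M', 'S846I'] -> total ['E84H', 'K216M', 'S846I']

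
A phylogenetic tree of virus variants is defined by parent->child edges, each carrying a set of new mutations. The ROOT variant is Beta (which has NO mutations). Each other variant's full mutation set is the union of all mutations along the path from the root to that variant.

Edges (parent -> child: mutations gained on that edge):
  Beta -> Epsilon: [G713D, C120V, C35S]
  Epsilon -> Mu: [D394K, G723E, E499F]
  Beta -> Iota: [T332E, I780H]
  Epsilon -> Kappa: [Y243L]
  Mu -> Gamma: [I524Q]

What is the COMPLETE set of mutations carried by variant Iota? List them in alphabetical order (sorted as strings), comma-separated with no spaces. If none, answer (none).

Answer: I780H,T332E

Derivation:
At Beta: gained [] -> total []
At Iota: gained ['T332E', 'I780H'] -> total ['I780H', 'T332E']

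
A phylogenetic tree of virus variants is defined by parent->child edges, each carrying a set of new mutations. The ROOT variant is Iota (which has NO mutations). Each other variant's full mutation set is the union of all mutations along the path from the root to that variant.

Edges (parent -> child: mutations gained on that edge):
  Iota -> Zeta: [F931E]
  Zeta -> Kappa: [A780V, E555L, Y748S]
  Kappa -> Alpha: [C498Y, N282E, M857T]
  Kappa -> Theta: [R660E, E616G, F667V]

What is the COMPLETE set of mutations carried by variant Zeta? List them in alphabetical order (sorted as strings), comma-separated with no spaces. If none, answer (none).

At Iota: gained [] -> total []
At Zeta: gained ['F931E'] -> total ['F931E']

Answer: F931E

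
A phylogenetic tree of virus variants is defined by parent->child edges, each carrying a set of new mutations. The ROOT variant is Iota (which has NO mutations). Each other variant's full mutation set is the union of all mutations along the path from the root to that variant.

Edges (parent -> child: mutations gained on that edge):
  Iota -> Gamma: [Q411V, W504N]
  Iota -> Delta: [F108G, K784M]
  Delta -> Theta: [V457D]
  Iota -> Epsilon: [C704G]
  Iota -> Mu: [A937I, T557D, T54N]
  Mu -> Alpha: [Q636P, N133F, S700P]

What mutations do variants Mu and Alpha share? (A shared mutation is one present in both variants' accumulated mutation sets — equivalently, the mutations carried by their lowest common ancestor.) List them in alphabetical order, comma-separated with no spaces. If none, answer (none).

Answer: A937I,T54N,T557D

Derivation:
Accumulating mutations along path to Mu:
  At Iota: gained [] -> total []
  At Mu: gained ['A937I', 'T557D', 'T54N'] -> total ['A937I', 'T54N', 'T557D']
Mutations(Mu) = ['A937I', 'T54N', 'T557D']
Accumulating mutations along path to Alpha:
  At Iota: gained [] -> total []
  At Mu: gained ['A937I', 'T557D', 'T54N'] -> total ['A937I', 'T54N', 'T557D']
  At Alpha: gained ['Q636P', 'N133F', 'S700P'] -> total ['A937I', 'N133F', 'Q636P', 'S700P', 'T54N', 'T557D']
Mutations(Alpha) = ['A937I', 'N133F', 'Q636P', 'S700P', 'T54N', 'T557D']
Intersection: ['A937I', 'T54N', 'T557D'] ∩ ['A937I', 'N133F', 'Q636P', 'S700P', 'T54N', 'T557D'] = ['A937I', 'T54N', 'T557D']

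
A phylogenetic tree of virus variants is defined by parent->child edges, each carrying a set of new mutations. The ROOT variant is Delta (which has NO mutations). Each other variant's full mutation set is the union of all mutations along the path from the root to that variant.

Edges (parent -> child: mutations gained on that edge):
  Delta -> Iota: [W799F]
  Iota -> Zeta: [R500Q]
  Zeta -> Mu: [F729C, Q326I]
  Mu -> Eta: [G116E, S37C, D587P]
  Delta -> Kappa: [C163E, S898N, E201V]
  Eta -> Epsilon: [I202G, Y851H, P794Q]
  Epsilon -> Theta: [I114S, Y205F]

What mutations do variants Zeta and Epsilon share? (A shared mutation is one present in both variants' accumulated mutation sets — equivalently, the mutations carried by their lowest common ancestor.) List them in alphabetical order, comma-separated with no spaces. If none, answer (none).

Accumulating mutations along path to Zeta:
  At Delta: gained [] -> total []
  At Iota: gained ['W799F'] -> total ['W799F']
  At Zeta: gained ['R500Q'] -> total ['R500Q', 'W799F']
Mutations(Zeta) = ['R500Q', 'W799F']
Accumulating mutations along path to Epsilon:
  At Delta: gained [] -> total []
  At Iota: gained ['W799F'] -> total ['W799F']
  At Zeta: gained ['R500Q'] -> total ['R500Q', 'W799F']
  At Mu: gained ['F729C', 'Q326I'] -> total ['F729C', 'Q326I', 'R500Q', 'W799F']
  At Eta: gained ['G116E', 'S37C', 'D587P'] -> total ['D587P', 'F729C', 'G116E', 'Q326I', 'R500Q', 'S37C', 'W799F']
  At Epsilon: gained ['I202G', 'Y851H', 'P794Q'] -> total ['D587P', 'F729C', 'G116E', 'I202G', 'P794Q', 'Q326I', 'R500Q', 'S37C', 'W799F', 'Y851H']
Mutations(Epsilon) = ['D587P', 'F729C', 'G116E', 'I202G', 'P794Q', 'Q326I', 'R500Q', 'S37C', 'W799F', 'Y851H']
Intersection: ['R500Q', 'W799F'] ∩ ['D587P', 'F729C', 'G116E', 'I202G', 'P794Q', 'Q326I', 'R500Q', 'S37C', 'W799F', 'Y851H'] = ['R500Q', 'W799F']

Answer: R500Q,W799F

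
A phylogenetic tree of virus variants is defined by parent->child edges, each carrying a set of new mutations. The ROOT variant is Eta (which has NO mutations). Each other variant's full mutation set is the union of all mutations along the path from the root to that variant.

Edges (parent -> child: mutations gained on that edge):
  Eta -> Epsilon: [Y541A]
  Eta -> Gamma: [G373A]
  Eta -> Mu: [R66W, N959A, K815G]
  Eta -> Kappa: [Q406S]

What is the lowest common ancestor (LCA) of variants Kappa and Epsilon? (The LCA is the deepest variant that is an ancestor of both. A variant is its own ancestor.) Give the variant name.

Path from root to Kappa: Eta -> Kappa
  ancestors of Kappa: {Eta, Kappa}
Path from root to Epsilon: Eta -> Epsilon
  ancestors of Epsilon: {Eta, Epsilon}
Common ancestors: {Eta}
Walk up from Epsilon: Epsilon (not in ancestors of Kappa), Eta (in ancestors of Kappa)
Deepest common ancestor (LCA) = Eta

Answer: Eta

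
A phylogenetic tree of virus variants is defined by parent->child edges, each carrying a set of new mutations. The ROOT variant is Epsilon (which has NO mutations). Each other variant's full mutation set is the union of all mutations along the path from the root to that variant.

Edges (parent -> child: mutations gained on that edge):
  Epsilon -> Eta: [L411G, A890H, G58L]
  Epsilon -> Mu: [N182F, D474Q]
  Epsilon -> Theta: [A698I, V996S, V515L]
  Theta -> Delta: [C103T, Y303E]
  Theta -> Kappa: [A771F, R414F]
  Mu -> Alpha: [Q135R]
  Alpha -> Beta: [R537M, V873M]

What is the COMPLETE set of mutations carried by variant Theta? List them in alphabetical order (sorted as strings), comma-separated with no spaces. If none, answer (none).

At Epsilon: gained [] -> total []
At Theta: gained ['A698I', 'V996S', 'V515L'] -> total ['A698I', 'V515L', 'V996S']

Answer: A698I,V515L,V996S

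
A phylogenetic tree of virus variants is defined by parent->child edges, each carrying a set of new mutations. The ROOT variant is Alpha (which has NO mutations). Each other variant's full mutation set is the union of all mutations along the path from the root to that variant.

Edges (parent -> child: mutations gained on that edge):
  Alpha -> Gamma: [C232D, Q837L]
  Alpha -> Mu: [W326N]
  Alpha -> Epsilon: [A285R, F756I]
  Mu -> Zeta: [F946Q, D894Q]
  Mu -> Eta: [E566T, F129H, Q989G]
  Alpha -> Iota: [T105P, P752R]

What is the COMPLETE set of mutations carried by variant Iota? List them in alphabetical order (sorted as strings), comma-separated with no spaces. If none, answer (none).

Answer: P752R,T105P

Derivation:
At Alpha: gained [] -> total []
At Iota: gained ['T105P', 'P752R'] -> total ['P752R', 'T105P']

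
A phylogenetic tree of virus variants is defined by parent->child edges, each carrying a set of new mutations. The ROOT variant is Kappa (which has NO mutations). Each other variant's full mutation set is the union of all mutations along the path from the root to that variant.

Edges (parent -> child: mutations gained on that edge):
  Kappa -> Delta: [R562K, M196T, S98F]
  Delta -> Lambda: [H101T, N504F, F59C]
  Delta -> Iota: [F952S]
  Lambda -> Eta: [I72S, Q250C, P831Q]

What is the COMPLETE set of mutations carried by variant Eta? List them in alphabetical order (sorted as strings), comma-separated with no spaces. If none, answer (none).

Answer: F59C,H101T,I72S,M196T,N504F,P831Q,Q250C,R562K,S98F

Derivation:
At Kappa: gained [] -> total []
At Delta: gained ['R562K', 'M196T', 'S98F'] -> total ['M196T', 'R562K', 'S98F']
At Lambda: gained ['H101T', 'N504F', 'F59C'] -> total ['F59C', 'H101T', 'M196T', 'N504F', 'R562K', 'S98F']
At Eta: gained ['I72S', 'Q250C', 'P831Q'] -> total ['F59C', 'H101T', 'I72S', 'M196T', 'N504F', 'P831Q', 'Q250C', 'R562K', 'S98F']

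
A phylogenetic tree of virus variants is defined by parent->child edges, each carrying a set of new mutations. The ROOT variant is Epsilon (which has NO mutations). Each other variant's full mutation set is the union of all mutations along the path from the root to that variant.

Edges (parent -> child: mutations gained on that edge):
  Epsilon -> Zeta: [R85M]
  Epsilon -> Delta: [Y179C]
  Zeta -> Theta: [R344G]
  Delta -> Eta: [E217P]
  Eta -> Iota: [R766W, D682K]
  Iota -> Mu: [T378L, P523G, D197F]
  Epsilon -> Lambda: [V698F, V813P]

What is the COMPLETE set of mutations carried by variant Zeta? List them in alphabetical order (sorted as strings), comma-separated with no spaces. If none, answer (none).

At Epsilon: gained [] -> total []
At Zeta: gained ['R85M'] -> total ['R85M']

Answer: R85M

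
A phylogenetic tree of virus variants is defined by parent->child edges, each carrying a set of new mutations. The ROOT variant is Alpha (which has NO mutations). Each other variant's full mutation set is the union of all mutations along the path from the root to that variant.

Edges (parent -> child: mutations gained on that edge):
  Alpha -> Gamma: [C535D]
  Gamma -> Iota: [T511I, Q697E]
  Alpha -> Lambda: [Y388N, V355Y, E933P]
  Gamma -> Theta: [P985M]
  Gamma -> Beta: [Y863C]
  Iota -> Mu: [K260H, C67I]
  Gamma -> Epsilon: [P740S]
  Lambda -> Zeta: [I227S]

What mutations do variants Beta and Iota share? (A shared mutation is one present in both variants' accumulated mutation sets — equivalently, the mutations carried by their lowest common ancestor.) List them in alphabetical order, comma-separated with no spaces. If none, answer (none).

Answer: C535D

Derivation:
Accumulating mutations along path to Beta:
  At Alpha: gained [] -> total []
  At Gamma: gained ['C535D'] -> total ['C535D']
  At Beta: gained ['Y863C'] -> total ['C535D', 'Y863C']
Mutations(Beta) = ['C535D', 'Y863C']
Accumulating mutations along path to Iota:
  At Alpha: gained [] -> total []
  At Gamma: gained ['C535D'] -> total ['C535D']
  At Iota: gained ['T511I', 'Q697E'] -> total ['C535D', 'Q697E', 'T511I']
Mutations(Iota) = ['C535D', 'Q697E', 'T511I']
Intersection: ['C535D', 'Y863C'] ∩ ['C535D', 'Q697E', 'T511I'] = ['C535D']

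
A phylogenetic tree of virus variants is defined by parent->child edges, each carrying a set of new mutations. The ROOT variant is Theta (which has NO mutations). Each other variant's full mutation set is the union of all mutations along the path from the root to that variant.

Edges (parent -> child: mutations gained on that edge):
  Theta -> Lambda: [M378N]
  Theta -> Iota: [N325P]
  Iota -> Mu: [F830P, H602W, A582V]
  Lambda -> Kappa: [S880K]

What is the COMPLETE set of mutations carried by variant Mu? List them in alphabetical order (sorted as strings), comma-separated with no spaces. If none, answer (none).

Answer: A582V,F830P,H602W,N325P

Derivation:
At Theta: gained [] -> total []
At Iota: gained ['N325P'] -> total ['N325P']
At Mu: gained ['F830P', 'H602W', 'A582V'] -> total ['A582V', 'F830P', 'H602W', 'N325P']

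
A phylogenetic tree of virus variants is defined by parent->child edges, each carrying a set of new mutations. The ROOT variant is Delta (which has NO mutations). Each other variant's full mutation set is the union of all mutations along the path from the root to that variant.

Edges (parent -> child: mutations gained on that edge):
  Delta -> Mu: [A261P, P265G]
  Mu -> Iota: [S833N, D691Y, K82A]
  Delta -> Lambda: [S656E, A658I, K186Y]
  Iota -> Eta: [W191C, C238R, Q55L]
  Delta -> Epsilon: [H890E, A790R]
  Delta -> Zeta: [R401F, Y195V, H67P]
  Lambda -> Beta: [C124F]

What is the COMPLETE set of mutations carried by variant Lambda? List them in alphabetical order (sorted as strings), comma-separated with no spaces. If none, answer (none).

At Delta: gained [] -> total []
At Lambda: gained ['S656E', 'A658I', 'K186Y'] -> total ['A658I', 'K186Y', 'S656E']

Answer: A658I,K186Y,S656E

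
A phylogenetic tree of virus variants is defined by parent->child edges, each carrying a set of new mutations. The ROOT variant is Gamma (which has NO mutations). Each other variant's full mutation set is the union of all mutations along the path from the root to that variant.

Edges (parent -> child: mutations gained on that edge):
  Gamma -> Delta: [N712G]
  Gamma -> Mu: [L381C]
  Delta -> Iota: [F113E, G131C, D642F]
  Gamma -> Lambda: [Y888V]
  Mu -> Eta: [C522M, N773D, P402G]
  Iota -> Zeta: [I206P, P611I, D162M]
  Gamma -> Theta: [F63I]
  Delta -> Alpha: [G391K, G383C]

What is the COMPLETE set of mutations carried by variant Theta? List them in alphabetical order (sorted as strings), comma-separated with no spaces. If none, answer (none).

Answer: F63I

Derivation:
At Gamma: gained [] -> total []
At Theta: gained ['F63I'] -> total ['F63I']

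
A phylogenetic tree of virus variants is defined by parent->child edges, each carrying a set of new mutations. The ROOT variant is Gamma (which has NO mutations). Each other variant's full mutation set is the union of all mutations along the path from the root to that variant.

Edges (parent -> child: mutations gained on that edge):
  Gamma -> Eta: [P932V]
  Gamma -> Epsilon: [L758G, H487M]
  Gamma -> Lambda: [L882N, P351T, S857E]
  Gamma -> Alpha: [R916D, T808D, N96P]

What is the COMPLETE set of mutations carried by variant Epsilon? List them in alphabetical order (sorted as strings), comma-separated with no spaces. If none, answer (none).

Answer: H487M,L758G

Derivation:
At Gamma: gained [] -> total []
At Epsilon: gained ['L758G', 'H487M'] -> total ['H487M', 'L758G']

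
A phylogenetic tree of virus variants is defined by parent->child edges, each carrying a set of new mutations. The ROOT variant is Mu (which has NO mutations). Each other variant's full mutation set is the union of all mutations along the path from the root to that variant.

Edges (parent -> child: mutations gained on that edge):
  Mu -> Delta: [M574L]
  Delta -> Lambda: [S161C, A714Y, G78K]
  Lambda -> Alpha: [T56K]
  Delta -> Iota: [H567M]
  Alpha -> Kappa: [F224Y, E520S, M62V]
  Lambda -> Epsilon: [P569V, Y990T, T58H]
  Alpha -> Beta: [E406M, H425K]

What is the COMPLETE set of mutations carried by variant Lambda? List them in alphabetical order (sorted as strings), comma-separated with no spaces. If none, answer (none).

At Mu: gained [] -> total []
At Delta: gained ['M574L'] -> total ['M574L']
At Lambda: gained ['S161C', 'A714Y', 'G78K'] -> total ['A714Y', 'G78K', 'M574L', 'S161C']

Answer: A714Y,G78K,M574L,S161C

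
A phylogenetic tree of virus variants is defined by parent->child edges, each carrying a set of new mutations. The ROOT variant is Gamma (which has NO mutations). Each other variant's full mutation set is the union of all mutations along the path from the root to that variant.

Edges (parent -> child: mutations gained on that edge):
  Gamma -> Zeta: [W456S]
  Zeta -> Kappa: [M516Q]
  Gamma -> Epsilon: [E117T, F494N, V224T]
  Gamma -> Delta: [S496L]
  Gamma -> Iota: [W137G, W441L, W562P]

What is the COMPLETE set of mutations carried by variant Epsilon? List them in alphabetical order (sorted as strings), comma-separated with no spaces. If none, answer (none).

Answer: E117T,F494N,V224T

Derivation:
At Gamma: gained [] -> total []
At Epsilon: gained ['E117T', 'F494N', 'V224T'] -> total ['E117T', 'F494N', 'V224T']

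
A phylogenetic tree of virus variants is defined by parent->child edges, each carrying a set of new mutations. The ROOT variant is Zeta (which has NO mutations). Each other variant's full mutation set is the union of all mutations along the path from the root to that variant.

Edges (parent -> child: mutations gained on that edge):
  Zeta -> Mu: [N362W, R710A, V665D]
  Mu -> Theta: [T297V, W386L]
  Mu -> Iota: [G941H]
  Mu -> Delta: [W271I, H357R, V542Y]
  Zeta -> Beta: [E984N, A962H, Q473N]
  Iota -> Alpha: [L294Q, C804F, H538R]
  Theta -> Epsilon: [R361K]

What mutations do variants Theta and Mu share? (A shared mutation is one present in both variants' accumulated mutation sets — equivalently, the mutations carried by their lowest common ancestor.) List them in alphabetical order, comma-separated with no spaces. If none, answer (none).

Accumulating mutations along path to Theta:
  At Zeta: gained [] -> total []
  At Mu: gained ['N362W', 'R710A', 'V665D'] -> total ['N362W', 'R710A', 'V665D']
  At Theta: gained ['T297V', 'W386L'] -> total ['N362W', 'R710A', 'T297V', 'V665D', 'W386L']
Mutations(Theta) = ['N362W', 'R710A', 'T297V', 'V665D', 'W386L']
Accumulating mutations along path to Mu:
  At Zeta: gained [] -> total []
  At Mu: gained ['N362W', 'R710A', 'V665D'] -> total ['N362W', 'R710A', 'V665D']
Mutations(Mu) = ['N362W', 'R710A', 'V665D']
Intersection: ['N362W', 'R710A', 'T297V', 'V665D', 'W386L'] ∩ ['N362W', 'R710A', 'V665D'] = ['N362W', 'R710A', 'V665D']

Answer: N362W,R710A,V665D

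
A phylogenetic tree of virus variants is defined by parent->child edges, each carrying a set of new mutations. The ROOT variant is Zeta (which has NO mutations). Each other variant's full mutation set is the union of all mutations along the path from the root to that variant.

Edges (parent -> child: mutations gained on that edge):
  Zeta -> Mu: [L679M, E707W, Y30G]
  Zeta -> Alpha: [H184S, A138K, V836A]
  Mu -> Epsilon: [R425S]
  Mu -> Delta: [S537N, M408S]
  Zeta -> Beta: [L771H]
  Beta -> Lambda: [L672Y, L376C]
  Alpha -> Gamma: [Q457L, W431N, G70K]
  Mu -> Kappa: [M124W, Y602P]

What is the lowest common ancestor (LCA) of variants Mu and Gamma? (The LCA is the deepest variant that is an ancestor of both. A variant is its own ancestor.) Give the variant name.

Answer: Zeta

Derivation:
Path from root to Mu: Zeta -> Mu
  ancestors of Mu: {Zeta, Mu}
Path from root to Gamma: Zeta -> Alpha -> Gamma
  ancestors of Gamma: {Zeta, Alpha, Gamma}
Common ancestors: {Zeta}
Walk up from Gamma: Gamma (not in ancestors of Mu), Alpha (not in ancestors of Mu), Zeta (in ancestors of Mu)
Deepest common ancestor (LCA) = Zeta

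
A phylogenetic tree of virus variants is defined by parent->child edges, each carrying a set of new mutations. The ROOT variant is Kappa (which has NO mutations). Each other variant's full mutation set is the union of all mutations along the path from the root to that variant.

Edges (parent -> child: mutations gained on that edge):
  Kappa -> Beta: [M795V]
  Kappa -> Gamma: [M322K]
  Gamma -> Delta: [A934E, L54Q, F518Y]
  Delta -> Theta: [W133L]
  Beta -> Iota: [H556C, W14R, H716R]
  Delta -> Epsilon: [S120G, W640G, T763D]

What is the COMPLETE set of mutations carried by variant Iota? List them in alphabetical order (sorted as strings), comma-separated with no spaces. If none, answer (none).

Answer: H556C,H716R,M795V,W14R

Derivation:
At Kappa: gained [] -> total []
At Beta: gained ['M795V'] -> total ['M795V']
At Iota: gained ['H556C', 'W14R', 'H716R'] -> total ['H556C', 'H716R', 'M795V', 'W14R']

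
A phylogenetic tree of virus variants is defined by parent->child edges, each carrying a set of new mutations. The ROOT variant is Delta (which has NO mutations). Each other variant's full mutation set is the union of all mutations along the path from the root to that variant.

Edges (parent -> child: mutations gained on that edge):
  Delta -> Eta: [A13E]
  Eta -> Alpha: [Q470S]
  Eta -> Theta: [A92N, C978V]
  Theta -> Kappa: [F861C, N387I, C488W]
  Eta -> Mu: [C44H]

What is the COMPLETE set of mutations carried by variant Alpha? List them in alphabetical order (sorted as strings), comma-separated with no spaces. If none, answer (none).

At Delta: gained [] -> total []
At Eta: gained ['A13E'] -> total ['A13E']
At Alpha: gained ['Q470S'] -> total ['A13E', 'Q470S']

Answer: A13E,Q470S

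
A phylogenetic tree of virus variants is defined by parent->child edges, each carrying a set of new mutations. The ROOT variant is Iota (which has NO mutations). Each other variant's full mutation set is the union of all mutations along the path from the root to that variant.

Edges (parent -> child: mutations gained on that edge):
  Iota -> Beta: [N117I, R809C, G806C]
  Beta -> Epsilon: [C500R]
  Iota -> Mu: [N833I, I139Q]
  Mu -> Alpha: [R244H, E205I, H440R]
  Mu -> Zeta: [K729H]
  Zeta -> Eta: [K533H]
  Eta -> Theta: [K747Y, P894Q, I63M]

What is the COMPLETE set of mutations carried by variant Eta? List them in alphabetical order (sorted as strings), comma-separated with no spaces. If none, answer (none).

Answer: I139Q,K533H,K729H,N833I

Derivation:
At Iota: gained [] -> total []
At Mu: gained ['N833I', 'I139Q'] -> total ['I139Q', 'N833I']
At Zeta: gained ['K729H'] -> total ['I139Q', 'K729H', 'N833I']
At Eta: gained ['K533H'] -> total ['I139Q', 'K533H', 'K729H', 'N833I']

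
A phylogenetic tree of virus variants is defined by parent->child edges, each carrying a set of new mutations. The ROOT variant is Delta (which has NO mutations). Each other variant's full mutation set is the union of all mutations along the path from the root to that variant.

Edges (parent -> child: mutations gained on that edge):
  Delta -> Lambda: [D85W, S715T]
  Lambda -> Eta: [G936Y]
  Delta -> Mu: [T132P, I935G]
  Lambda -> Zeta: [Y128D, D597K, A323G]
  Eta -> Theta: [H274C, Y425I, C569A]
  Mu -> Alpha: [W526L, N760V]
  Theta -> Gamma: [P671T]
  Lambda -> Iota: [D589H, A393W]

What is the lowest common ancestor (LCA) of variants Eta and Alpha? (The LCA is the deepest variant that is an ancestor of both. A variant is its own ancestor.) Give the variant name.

Answer: Delta

Derivation:
Path from root to Eta: Delta -> Lambda -> Eta
  ancestors of Eta: {Delta, Lambda, Eta}
Path from root to Alpha: Delta -> Mu -> Alpha
  ancestors of Alpha: {Delta, Mu, Alpha}
Common ancestors: {Delta}
Walk up from Alpha: Alpha (not in ancestors of Eta), Mu (not in ancestors of Eta), Delta (in ancestors of Eta)
Deepest common ancestor (LCA) = Delta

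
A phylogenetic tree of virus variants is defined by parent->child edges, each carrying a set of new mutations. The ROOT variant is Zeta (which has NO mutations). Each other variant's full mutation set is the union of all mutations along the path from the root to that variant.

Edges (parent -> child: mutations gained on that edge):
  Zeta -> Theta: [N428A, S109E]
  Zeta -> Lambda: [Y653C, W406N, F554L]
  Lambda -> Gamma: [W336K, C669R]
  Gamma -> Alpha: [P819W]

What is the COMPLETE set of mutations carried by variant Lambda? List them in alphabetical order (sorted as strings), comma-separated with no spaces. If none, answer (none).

At Zeta: gained [] -> total []
At Lambda: gained ['Y653C', 'W406N', 'F554L'] -> total ['F554L', 'W406N', 'Y653C']

Answer: F554L,W406N,Y653C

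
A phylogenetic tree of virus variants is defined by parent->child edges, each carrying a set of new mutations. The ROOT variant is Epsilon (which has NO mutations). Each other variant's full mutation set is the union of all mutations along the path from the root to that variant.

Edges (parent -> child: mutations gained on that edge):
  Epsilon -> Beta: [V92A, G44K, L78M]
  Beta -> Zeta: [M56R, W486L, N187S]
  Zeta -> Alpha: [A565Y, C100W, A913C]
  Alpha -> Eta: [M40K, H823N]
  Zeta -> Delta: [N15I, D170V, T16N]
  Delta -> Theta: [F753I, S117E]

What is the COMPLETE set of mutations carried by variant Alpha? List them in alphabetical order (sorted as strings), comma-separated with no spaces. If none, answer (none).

Answer: A565Y,A913C,C100W,G44K,L78M,M56R,N187S,V92A,W486L

Derivation:
At Epsilon: gained [] -> total []
At Beta: gained ['V92A', 'G44K', 'L78M'] -> total ['G44K', 'L78M', 'V92A']
At Zeta: gained ['M56R', 'W486L', 'N187S'] -> total ['G44K', 'L78M', 'M56R', 'N187S', 'V92A', 'W486L']
At Alpha: gained ['A565Y', 'C100W', 'A913C'] -> total ['A565Y', 'A913C', 'C100W', 'G44K', 'L78M', 'M56R', 'N187S', 'V92A', 'W486L']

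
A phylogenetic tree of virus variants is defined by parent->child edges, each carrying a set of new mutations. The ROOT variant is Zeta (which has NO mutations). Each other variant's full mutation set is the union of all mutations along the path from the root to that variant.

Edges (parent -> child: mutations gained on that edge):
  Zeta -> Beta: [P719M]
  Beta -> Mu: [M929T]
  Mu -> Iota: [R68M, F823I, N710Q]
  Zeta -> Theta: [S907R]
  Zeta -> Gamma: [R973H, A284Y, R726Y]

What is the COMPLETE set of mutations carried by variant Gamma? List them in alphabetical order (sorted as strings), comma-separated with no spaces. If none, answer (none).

Answer: A284Y,R726Y,R973H

Derivation:
At Zeta: gained [] -> total []
At Gamma: gained ['R973H', 'A284Y', 'R726Y'] -> total ['A284Y', 'R726Y', 'R973H']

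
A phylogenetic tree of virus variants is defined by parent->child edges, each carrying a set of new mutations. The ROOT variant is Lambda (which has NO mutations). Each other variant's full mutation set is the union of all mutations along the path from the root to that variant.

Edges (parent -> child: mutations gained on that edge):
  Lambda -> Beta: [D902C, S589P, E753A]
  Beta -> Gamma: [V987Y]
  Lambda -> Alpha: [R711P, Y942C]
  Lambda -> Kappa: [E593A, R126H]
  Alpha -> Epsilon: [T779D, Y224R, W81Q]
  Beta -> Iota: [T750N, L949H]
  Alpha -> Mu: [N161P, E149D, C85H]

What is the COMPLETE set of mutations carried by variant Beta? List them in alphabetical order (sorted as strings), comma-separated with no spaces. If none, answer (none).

Answer: D902C,E753A,S589P

Derivation:
At Lambda: gained [] -> total []
At Beta: gained ['D902C', 'S589P', 'E753A'] -> total ['D902C', 'E753A', 'S589P']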